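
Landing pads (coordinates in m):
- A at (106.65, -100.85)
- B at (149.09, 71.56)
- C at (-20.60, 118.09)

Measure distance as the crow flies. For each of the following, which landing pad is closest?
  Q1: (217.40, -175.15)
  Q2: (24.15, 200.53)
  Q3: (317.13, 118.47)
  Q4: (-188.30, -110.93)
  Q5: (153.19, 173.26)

Q1 at (217.40, -175.15):
  A: √((-110.75)² + (74.30)²) = √(12265.5625 + 5520.4900) = 133.36 m
  B: √((-68.31)² + (246.71)²) = √(4666.2561 + 60865.8241) = 255.99 m
  C: √((-238.00)² + (293.24)²) = √(56644.0000 + 85989.6976) = 377.67 m
  → nearest: A (133.36 m)
Q2 at (24.15, 200.53):
  A: √((82.50)² + (-301.38)²) = √(6806.2500 + 90829.9044) = 312.47 m
  B: √((124.94)² + (-128.97)²) = √(15610.0036 + 16633.2609) = 179.56 m
  C: √((-44.75)² + (-82.44)²) = √(2002.5625 + 6796.3536) = 93.80 m
  → nearest: C (93.80 m)
Q3 at (317.13, 118.47):
  A: √((-210.48)² + (-219.32)²) = √(44301.8304 + 48101.2624) = 303.98 m
  B: √((-168.04)² + (-46.91)²) = √(28237.4416 + 2200.5481) = 174.46 m
  C: √((-337.73)² + (-0.38)²) = √(114061.5529 + 0.1444) = 337.73 m
  → nearest: B (174.46 m)
Q4 at (-188.30, -110.93):
  A: √((294.95)² + (10.08)²) = √(86995.5025 + 101.6064) = 295.12 m
  B: √((337.39)² + (182.49)²) = √(113832.0121 + 33302.6001) = 383.58 m
  C: √((167.70)² + (229.02)²) = √(28123.2900 + 52450.1604) = 283.85 m
  → nearest: C (283.85 m)
Q5 at (153.19, 173.26):
  A: √((-46.54)² + (-274.11)²) = √(2165.9716 + 75136.2921) = 278.03 m
  B: √((-4.10)² + (-101.70)²) = √(16.8100 + 10342.8900) = 101.78 m
  C: √((-173.79)² + (-55.17)²) = √(30202.9641 + 3043.7289) = 182.34 m
  → nearest: B (101.78 m)

Q1→A; Q2→C; Q3→B; Q4→C; Q5→B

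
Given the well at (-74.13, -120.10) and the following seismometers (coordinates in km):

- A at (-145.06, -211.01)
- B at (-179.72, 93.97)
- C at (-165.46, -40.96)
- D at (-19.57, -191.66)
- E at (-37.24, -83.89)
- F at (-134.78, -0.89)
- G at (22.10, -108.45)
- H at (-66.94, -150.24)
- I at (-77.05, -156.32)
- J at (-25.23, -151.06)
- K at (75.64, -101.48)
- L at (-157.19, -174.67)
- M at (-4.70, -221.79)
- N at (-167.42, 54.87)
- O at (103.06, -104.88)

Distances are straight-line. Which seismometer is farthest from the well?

B

Distances from (-74.13, -120.10):
A: √((-70.93)² + (-90.91)²) = √(5031.0649 + 8264.6281) = 115.31 km
B: √((-105.59)² + (214.07)²) = √(11149.2481 + 45825.9649) = 238.69 km
C: √((-91.33)² + (79.14)²) = √(8341.1689 + 6263.1396) = 120.85 km
D: √((54.56)² + (-71.56)²) = √(2976.7936 + 5120.8336) = 89.99 km
E: √((36.89)² + (36.21)²) = √(1360.8721 + 1311.1641) = 51.69 km
F: √((-60.65)² + (119.21)²) = √(3678.4225 + 14211.0241) = 133.75 km
G: √((96.23)² + (11.65)²) = √(9260.2129 + 135.7225) = 96.93 km
H: √((7.19)² + (-30.14)²) = √(51.6961 + 908.4196) = 30.99 km
I: √((-2.92)² + (-36.22)²) = √(8.5264 + 1311.8884) = 36.34 km
J: √((48.90)² + (-30.96)²) = √(2391.2100 + 958.5216) = 57.88 km
K: √((149.77)² + (18.62)²) = √(22431.0529 + 346.7044) = 150.92 km
L: √((-83.06)² + (-54.57)²) = √(6898.9636 + 2977.8849) = 99.38 km
M: √((69.43)² + (-101.69)²) = √(4820.5249 + 10340.8561) = 123.13 km
N: √((-93.29)² + (174.97)²) = √(8703.0241 + 30614.5009) = 198.29 km
O: √((177.19)² + (15.22)²) = √(31396.2961 + 231.6484) = 177.84 km
Maximum: B at 238.69 km.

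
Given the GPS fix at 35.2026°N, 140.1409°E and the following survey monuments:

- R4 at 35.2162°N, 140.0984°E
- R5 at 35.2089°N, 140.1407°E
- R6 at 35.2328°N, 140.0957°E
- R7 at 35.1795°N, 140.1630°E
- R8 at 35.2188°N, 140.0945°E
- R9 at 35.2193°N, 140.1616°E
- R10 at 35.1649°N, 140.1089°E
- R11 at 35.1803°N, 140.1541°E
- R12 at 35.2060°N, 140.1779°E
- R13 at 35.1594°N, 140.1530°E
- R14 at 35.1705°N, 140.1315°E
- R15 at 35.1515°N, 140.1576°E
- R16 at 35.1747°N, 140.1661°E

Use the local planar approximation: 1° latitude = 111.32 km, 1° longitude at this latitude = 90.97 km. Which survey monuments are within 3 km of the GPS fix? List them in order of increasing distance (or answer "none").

Distances from 35.2026°N, 140.1409°E:
R4: 4.1521 km
R5: 0.7016 km
R6: 5.3113 km
R7: 3.2641 km
R8: 4.5901 km
R9: 2.6461 km
R10: 5.1075 km
R11: 2.7576 km
R12: 3.3871 km
R13: 4.9334 km
R14: 3.6743 km
R15: 5.8878 km
R16: 3.8602 km
Threshold 3 km: R5 (0.7016 km), R9 (2.6461 km), R11 (2.7576 km) are within range.

R5, R9, R11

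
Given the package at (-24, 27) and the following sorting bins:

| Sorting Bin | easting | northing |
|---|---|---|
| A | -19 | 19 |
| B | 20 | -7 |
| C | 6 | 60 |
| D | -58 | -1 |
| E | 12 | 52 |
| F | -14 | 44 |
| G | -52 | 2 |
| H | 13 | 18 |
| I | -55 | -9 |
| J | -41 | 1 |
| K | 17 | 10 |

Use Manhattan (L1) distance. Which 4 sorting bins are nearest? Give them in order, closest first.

Distances from (-24, 27):
A: |5| + |-8| = 5 + 8 = 13
B: |44| + |-34| = 44 + 34 = 78
C: |30| + |33| = 30 + 33 = 63
D: |-34| + |-28| = 34 + 28 = 62
E: |36| + |25| = 36 + 25 = 61
F: |10| + |17| = 10 + 17 = 27
G: |-28| + |-25| = 28 + 25 = 53
H: |37| + |-9| = 37 + 9 = 46
I: |-31| + |-36| = 31 + 36 = 67
J: |-17| + |-26| = 17 + 26 = 43
K: |41| + |-17| = 41 + 17 = 58
Sorted: A (13) < F (27) < J (43) < H (46) < G (53) < K (58) < …

A, F, J, H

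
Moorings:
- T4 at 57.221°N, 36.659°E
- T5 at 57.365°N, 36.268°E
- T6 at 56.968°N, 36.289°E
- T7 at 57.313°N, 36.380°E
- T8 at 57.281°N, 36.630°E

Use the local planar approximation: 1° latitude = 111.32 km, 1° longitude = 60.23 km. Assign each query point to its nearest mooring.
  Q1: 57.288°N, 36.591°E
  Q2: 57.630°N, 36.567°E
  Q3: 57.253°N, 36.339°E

Q1→T8; Q2→T5; Q3→T7

Q1 at 57.288°N, 36.591°E:
  T4: √((-0.067·111.32)² + (0.068·60.23)²) = √(55.62833 + 16.77427) = 8.509 km
  T5: √((0.077·111.32)² + (-0.323·60.23)²) = √(73.47301 + 378.46940) = 21.259 km
  T6: √((-0.320·111.32)² + (-0.302·60.23)²) = √(1268.95538 + 330.85646) = 39.998 km
  T7: √((0.025·111.32)² + (-0.211·60.23)²) = √(7.74509 + 161.50673) = 13.010 km
  T8: √((-0.007·111.32)² + (0.039·60.23)²) = √(0.60721 + 5.51766) = 2.475 km
  → nearest: T8 (2.475 km)
Q2 at 57.630°N, 36.567°E:
  T4: √((-0.409·111.32)² + (0.092·60.23)²) = √(2072.96997 + 30.70445) = 45.866 km
  T5: √((-0.265·111.32)² + (-0.299·60.23)²) = √(870.23820 + 324.31580) = 34.562 km
  T6: √((-0.662·111.32)² + (-0.278·60.23)²) = √(5430.78205 + 280.35953) = 75.572 km
  T7: √((-0.317·111.32)² + (-0.187·60.23)²) = √(1245.27400 + 126.85539) = 37.042 km
  T8: √((-0.349·111.32)² + (0.063·60.23)²) = √(1509.37534 + 14.39815) = 39.036 km
  → nearest: T5 (34.562 km)
Q3 at 57.253°N, 36.339°E:
  T4: √((-0.032·111.32)² + (0.320·60.23)²) = √(12.68955 + 371.47166) = 19.600 km
  T5: √((0.112·111.32)² + (-0.071·60.23)²) = √(155.44703 + 18.28700) = 13.181 km
  T6: √((-0.285·111.32)² + (-0.050·60.23)²) = √(1006.55177 + 9.06913) = 31.869 km
  T7: √((0.060·111.32)² + (0.041·60.23)²) = √(44.61171 + 6.09808) = 7.121 km
  T8: √((0.028·111.32)² + (0.291·60.23)²) = √(9.71544 + 307.19328) = 17.802 km
  → nearest: T7 (7.121 km)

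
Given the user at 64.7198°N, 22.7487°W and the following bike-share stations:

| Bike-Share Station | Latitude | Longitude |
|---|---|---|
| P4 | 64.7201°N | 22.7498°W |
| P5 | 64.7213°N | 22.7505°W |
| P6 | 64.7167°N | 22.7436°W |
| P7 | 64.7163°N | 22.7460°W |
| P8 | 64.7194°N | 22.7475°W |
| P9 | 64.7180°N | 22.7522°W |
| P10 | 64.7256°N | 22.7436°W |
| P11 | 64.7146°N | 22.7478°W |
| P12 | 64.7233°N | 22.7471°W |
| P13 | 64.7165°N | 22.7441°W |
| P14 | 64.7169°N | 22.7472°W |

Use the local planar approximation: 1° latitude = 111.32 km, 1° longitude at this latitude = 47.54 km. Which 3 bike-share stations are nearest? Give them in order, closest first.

Distances from 64.7198°N, 22.7487°W:
P4: √((0.0003·111.32)² + (-0.0011·47.54)²) = √(0.001115 + 0.002735) = 0.0620 km
P5: √((0.0015·111.32)² + (-0.0018·47.54)²) = √(0.027882 + 0.007323) = 0.1876 km
P6: √((-0.0031·111.32)² + (0.0051·47.54)²) = √(0.119088 + 0.058784) = 0.4217 km
P7: √((-0.0035·111.32)² + (0.0027·47.54)²) = √(0.151804 + 0.016476) = 0.4102 km
P8: √((-0.0004·111.32)² + (0.0012·47.54)²) = √(0.001983 + 0.003254) = 0.0724 km
P9: √((-0.0018·111.32)² + (-0.0035·47.54)²) = √(0.040151 + 0.027686) = 0.2605 km
P10: √((0.0058·111.32)² + (0.0051·47.54)²) = √(0.416872 + 0.058784) = 0.6897 km
P11: √((-0.0052·111.32)² + (0.0009·47.54)²) = √(0.335084 + 0.001831) = 0.5804 km
P12: √((0.0035·111.32)² + (0.0016·47.54)²) = √(0.151804 + 0.005786) = 0.3970 km
P13: √((-0.0033·111.32)² + (0.0046·47.54)²) = √(0.134950 + 0.047823) = 0.4275 km
P14: √((-0.0029·111.32)² + (0.0015·47.54)²) = √(0.104218 + 0.005085) = 0.3306 km
Sorted: P4 (0.0620 km) < P8 (0.0724 km) < P5 (0.1876 km) < P9 (0.2605 km) < P14 (0.3306 km) < …

P4, P8, P5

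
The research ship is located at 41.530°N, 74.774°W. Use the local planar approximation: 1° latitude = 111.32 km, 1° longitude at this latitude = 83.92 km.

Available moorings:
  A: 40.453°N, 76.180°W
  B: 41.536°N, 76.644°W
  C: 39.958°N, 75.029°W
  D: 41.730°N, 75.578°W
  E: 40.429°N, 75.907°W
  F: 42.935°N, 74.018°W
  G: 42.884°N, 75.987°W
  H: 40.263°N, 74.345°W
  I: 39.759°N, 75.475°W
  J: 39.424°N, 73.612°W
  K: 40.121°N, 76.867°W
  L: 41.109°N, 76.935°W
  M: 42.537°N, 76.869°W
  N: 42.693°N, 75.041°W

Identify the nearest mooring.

Distances from 41.530°N, 74.774°W:
A: √((-1.077·111.32)² + (-1.406·83.92)²) = √(14374.00534 + 13921.99879) = 168.214 km
B: √((0.006·111.32)² + (-1.870·83.92)²) = √(0.44612 + 24627.15044) = 156.932 km
C: √((-1.572·111.32)² + (-0.255·83.92)²) = √(30623.26402 + 457.94288) = 176.299 km
D: √((0.200·111.32)² + (-0.804·83.92)²) = √(495.68570 + 4552.42760) = 71.050 km
E: √((-1.101·111.32)² + (-1.133·83.92)²) = √(15021.76741 + 9040.46502) = 155.120 km
F: √((1.405·111.32)² + (0.756·83.92)²) = √(24462.39890 + 4025.08023) = 168.782 km
G: √((1.354·111.32)² + (-1.213·83.92)²) = √(22718.71294 + 10362.21388) = 181.882 km
H: √((-1.267·111.32)² + (0.429·83.92)²) = √(19892.96988 + 1296.12096) = 145.565 km
I: √((-1.771·111.32)² + (-0.701·83.92)²) = √(38867.22350 + 3460.72417) = 205.738 km
J: √((-2.106·111.32)² + (1.162·83.92)²) = √(54962.07609 + 9509.18303) = 253.912 km
K: √((-1.409·111.32)² + (-2.093·83.92)²) = √(24601.88486 + 30851.01146) = 235.484 km
L: √((-0.421·111.32)² + (-2.161·83.92)²) = √(2196.39571 + 32888.22873) = 187.309 km
M: √((1.007·111.32)² + (-2.095·83.92)²) = √(12566.23961 + 30909.99999) = 208.510 km
N: √((1.163·111.32)² + (-0.267·83.92)²) = √(16761.22765 + 502.05752) = 131.390 km
Minimum: D at 71.050 km.

D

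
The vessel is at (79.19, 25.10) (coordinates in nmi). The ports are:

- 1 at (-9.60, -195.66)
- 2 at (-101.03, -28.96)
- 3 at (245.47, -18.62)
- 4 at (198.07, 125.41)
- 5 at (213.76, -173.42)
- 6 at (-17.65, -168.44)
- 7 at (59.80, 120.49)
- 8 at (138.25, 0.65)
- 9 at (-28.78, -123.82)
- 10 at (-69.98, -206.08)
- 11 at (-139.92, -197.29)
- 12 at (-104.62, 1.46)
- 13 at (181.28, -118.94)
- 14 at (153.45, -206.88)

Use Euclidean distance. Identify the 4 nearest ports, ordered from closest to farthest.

8, 7, 4, 3

Distances from (79.19, 25.10):
1: 237.95 nmi
2: 188.15 nmi
3: 171.93 nmi
4: 155.55 nmi
5: 239.83 nmi
6: 216.42 nmi
7: 97.34 nmi
8: 63.92 nmi
9: 183.94 nmi
10: 275.13 nmi
11: 312.20 nmi
12: 185.32 nmi
13: 176.55 nmi
14: 243.58 nmi
Sorted: 8 (63.92 nmi) < 7 (97.34 nmi) < 4 (155.55 nmi) < 3 (171.93 nmi) < 13 (176.55 nmi) < 9 (183.94 nmi) < …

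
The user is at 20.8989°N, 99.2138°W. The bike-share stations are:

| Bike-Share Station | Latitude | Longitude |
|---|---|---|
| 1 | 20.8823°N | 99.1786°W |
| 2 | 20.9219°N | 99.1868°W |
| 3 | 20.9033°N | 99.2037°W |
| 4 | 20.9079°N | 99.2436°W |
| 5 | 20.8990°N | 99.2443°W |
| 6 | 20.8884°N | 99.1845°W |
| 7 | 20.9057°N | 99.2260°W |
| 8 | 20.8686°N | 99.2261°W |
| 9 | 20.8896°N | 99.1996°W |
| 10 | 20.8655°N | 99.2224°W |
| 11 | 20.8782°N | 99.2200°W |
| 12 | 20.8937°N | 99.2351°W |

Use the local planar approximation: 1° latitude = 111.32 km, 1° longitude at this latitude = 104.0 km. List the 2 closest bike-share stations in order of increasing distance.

Distances from 20.8989°N, 99.2138°W:
1: √((-0.0166·111.32)² + (0.0352·104.0)²) = √(3.414779 + 13.401457) = 4.1008 km
2: √((0.0230·111.32)² + (0.0270·104.0)²) = √(6.555443 + 7.884864) = 3.8000 km
3: √((0.0044·111.32)² + (0.0101·104.0)²) = √(0.239912 + 1.103340) = 1.1590 km
4: √((0.0090·111.32)² + (-0.0298·104.0)²) = √(1.003764 + 9.605041) = 3.2571 km
5: √((0.0001·111.32)² + (-0.0305·104.0)²) = √(0.000124 + 10.061584) = 3.1720 km
6: √((-0.0105·111.32)² + (0.0293·104.0)²) = √(1.366234 + 9.285428) = 3.2637 km
7: √((0.0068·111.32)² + (-0.0122·104.0)²) = √(0.573013 + 1.609853) = 1.4775 km
8: √((-0.0303·111.32)² + (-0.0123·104.0)²) = √(11.377102 + 1.636353) = 3.6074 km
9: √((-0.0093·111.32)² + (0.0142·104.0)²) = √(1.071796 + 2.180938) = 1.8035 km
10: √((-0.0334·111.32)² + (-0.0086·104.0)²) = √(13.824178 + 0.799951) = 3.8242 km
11: √((-0.0207·111.32)² + (-0.0062·104.0)²) = √(5.309909 + 0.415767) = 2.3928 km
12: √((-0.0052·111.32)² + (-0.0213·104.0)²) = √(0.335084 + 4.907111) = 2.2896 km
Sorted: 3 (1.1590 km) < 7 (1.4775 km) < 9 (1.8035 km) < 12 (2.2896 km) < …

3, 7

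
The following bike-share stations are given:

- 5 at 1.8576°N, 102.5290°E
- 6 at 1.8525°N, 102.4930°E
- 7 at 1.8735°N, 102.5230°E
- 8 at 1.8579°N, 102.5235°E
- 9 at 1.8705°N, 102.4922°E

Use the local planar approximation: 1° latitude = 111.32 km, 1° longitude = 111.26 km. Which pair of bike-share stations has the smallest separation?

5 and 8

Pairwise distances:
5–6: 4.0454 km
5–7: 1.8917 km
5–8: 0.6128 km
5–9: 4.3389 km
6–7: 4.0750 km
6–8: 3.4463 km
6–9: 2.0057 km
7–8: 1.7375 km
7–9: 3.4430 km
8–9: 3.7543 km
Closest pair: 5–8 at 0.6128 km.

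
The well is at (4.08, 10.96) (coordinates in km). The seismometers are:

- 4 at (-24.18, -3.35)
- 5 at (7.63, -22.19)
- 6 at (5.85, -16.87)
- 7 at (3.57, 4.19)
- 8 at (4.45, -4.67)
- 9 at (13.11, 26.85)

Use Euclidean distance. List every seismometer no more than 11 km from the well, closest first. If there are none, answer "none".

7

Distances from (4.08, 10.96):
4: √((-28.26)² + (-14.31)²) = √(798.6276 + 204.7761) = 31.68 km
5: √((3.55)² + (-33.15)²) = √(12.6025 + 1098.9225) = 33.34 km
6: √((1.77)² + (-27.83)²) = √(3.1329 + 774.5089) = 27.89 km
7: √((-0.51)² + (-6.77)²) = √(0.2601 + 45.8329) = 6.79 km
8: √((0.37)² + (-15.63)²) = √(0.1369 + 244.2969) = 15.63 km
9: √((9.03)² + (15.89)²) = √(81.5409 + 252.4921) = 18.28 km
Threshold 11 km: 7 (6.79 km) is within range.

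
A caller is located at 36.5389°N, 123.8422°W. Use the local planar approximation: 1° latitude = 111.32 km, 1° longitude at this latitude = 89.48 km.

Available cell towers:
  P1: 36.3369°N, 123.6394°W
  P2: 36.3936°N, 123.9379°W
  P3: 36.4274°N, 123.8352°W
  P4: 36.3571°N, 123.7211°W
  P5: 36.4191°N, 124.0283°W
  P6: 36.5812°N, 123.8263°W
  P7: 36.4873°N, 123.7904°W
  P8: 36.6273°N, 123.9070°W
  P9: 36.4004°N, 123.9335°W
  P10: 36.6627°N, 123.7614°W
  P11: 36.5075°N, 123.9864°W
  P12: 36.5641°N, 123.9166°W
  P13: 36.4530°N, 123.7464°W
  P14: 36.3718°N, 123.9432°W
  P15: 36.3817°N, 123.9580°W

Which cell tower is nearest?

Distances from 36.5389°N, 123.8422°W:
P1: 28.8954 km
P2: 18.3017 km
P3: 12.4280 km
P4: 22.9564 km
P5: 21.3342 km
P6: 4.9191 km
P7: 7.3810 km
P8: 11.4219 km
P9: 17.4485 km
P10: 15.5628 km
P11: 13.3681 km
P12: 7.2242 km
P13: 12.8422 km
P14: 20.6808 km
P15: 20.3371 km
Minimum: P6 at 4.9191 km.

P6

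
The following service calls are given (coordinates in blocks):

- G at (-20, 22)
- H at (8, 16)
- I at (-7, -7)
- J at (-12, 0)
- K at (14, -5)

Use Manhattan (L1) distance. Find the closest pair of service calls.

I and J

Pairwise distances:
G–H: |28| + |-6| = 28 + 6 = 34 blocks
G–I: |13| + |-29| = 13 + 29 = 42 blocks
G–J: |8| + |-22| = 8 + 22 = 30 blocks
G–K: |34| + |-27| = 34 + 27 = 61 blocks
H–I: |-15| + |-23| = 15 + 23 = 38 blocks
H–J: |-20| + |-16| = 20 + 16 = 36 blocks
H–K: |6| + |-21| = 6 + 21 = 27 blocks
I–J: |-5| + |7| = 5 + 7 = 12 blocks
I–K: |21| + |2| = 21 + 2 = 23 blocks
J–K: |26| + |-5| = 26 + 5 = 31 blocks
Closest pair: I–J at 12 blocks.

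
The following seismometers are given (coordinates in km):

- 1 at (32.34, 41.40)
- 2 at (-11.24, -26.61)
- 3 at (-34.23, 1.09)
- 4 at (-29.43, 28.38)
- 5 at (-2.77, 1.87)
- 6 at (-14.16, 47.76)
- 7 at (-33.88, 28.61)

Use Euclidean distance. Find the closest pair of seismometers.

4 and 7

Pairwise distances:
1–2: 80.77 km
1–3: 77.82 km
1–4: 63.13 km
1–5: 52.87 km
1–6: 46.93 km
1–7: 67.44 km
2–3: 36.00 km
2–4: 57.92 km
2–5: 29.71 km
2–6: 74.43 km
2–7: 59.68 km
3–4: 27.71 km
3–5: 31.47 km
3–6: 50.80 km
3–7: 27.52 km
4–5: 37.60 km
4–6: 24.67 km
4–7: 4.46 km
5–6: 47.28 km
5–7: 41.02 km
6–7: 27.49 km
Closest pair: 4–7 at 4.46 km.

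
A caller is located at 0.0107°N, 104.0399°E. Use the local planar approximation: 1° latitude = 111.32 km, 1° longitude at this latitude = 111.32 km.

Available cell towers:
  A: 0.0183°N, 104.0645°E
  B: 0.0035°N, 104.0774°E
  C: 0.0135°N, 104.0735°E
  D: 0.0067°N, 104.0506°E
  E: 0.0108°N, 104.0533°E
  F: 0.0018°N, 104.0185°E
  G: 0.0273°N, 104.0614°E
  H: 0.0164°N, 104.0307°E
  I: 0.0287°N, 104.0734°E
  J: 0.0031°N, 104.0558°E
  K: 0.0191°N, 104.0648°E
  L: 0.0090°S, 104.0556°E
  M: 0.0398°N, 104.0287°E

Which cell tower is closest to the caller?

Distances from 0.0107°N, 104.0399°E:
A: √((0.0076·111.32)² + (0.0246·111.32)²) = √(0.715770 + 7.499229) = 2.8662 km
B: √((-0.0072·111.32)² + (0.0375·111.32)²) = √(0.642409 + 17.426450) = 4.2507 km
C: √((0.0028·111.32)² + (0.0336·111.32)²) = √(0.097154 + 13.990233) = 3.7533 km
D: √((-0.0040·111.32)² + (0.0107·111.32)²) = √(0.198274 + 1.418776) = 1.2716 km
E: √((0.0001·111.32)² + (0.0134·111.32)²) = √(0.000124 + 2.225133) = 1.4917 km
F: √((-0.0089·111.32)² + (-0.0214·111.32)²) = √(0.981582 + 5.675106) = 2.5801 km
G: √((0.0166·111.32)² + (0.0215·111.32)²) = √(3.414779 + 5.728268) = 3.0237 km
H: √((0.0057·111.32)² + (-0.0092·111.32)²) = √(0.402621 + 1.048871) = 1.2048 km
I: √((0.0180·111.32)² + (0.0335·111.32)²) = √(4.015054 + 13.907082) = 4.2335 km
J: √((-0.0076·111.32)² + (0.0159·111.32)²) = √(0.715770 + 3.132858) = 1.9618 km
K: √((0.0084·111.32)² + (0.0249·111.32)²) = √(0.874390 + 7.683252) = 2.9253 km
L: √((-0.0197·111.32)² + (0.0157·111.32)²) = √(4.809267 + 3.054539) = 2.8042 km
M: √((0.0291·111.32)² + (-0.0112·111.32)²) = √(10.493790 + 1.554470) = 3.4711 km
Minimum: H at 1.2048 km.

H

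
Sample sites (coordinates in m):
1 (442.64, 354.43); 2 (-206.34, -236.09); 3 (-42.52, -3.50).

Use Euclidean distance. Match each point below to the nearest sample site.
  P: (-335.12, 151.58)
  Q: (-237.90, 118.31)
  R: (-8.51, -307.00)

P→3; Q→3; R→2

P at (-335.12, 151.58):
  1: √((777.76)² + (202.85)²) = √(604910.6176 + 41148.1225) = 803.78 m
  2: √((128.78)² + (-387.67)²) = √(16584.2884 + 150288.0289) = 408.50 m
  3: √((292.60)² + (-155.08)²) = √(85614.7600 + 24049.8064) = 331.16 m
  → nearest: 3 (331.16 m)
Q at (-237.90, 118.31):
  1: √((680.54)² + (236.12)²) = √(463134.6916 + 55752.6544) = 720.34 m
  2: √((31.56)² + (-354.40)²) = √(996.0336 + 125599.3600) = 355.80 m
  3: √((195.38)² + (-121.81)²) = √(38173.3444 + 14837.6761) = 230.24 m
  → nearest: 3 (230.24 m)
R at (-8.51, -307.00):
  1: √((451.15)² + (661.43)²) = √(203536.3225 + 437489.6449) = 800.64 m
  2: √((-197.83)² + (70.91)²) = √(39136.7089 + 5028.2281) = 210.15 m
  3: √((-34.01)² + (303.50)²) = √(1156.6801 + 92112.2500) = 305.40 m
  → nearest: 2 (210.15 m)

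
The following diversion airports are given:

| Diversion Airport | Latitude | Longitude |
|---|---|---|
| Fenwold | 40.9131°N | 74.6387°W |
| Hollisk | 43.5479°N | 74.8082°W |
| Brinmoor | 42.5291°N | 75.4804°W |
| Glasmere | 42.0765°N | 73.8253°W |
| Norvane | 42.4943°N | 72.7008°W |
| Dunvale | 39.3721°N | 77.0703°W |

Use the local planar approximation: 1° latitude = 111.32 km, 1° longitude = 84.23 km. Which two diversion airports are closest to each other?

Glasmere and Norvane

Pairwise distances:
Glasmere–Norvane: 105.5195 km
Hollisk–Brinmoor: 126.7605 km
Fenwold–Glasmere: 146.5153 km
Brinmoor–Glasmere: 148.2342 km
Hollisk–Glasmere: 183.5302 km
Fenwold–Brinmoor: 193.3593 km
Hollisk–Norvane: 212.7550 km
Brinmoor–Norvane: 234.1578 km
Fenwold–Norvane: 240.0553 km
Fenwold–Dunvale: 267.1629 km
Fenwold–Hollisk: 293.6532 km
Brinmoor–Dunvale: 376.0877 km
Glasmere–Dunvale: 406.6211 km
Hollisk–Dunvale: 502.3841 km
Norvane–Dunvale: 506.2172 km
Closest pair: Glasmere–Norvane at 105.5195 km.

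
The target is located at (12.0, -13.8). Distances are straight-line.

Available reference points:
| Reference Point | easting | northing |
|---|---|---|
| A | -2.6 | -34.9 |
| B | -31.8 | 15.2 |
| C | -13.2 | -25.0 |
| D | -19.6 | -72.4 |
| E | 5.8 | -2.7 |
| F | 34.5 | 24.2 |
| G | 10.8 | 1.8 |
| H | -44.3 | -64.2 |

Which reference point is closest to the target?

E

Distances from (12.0, -13.8):
A: √((-14.6)² + (-21.1)²) = √(213.160 + 445.210) = 25.7
B: √((-43.8)² + (29.0)²) = √(1918.440 + 841.000) = 52.5
C: √((-25.2)² + (-11.2)²) = √(635.040 + 125.440) = 27.6
D: √((-31.6)² + (-58.6)²) = √(998.560 + 3433.960) = 66.6
E: √((-6.2)² + (11.1)²) = √(38.440 + 123.210) = 12.7
F: √((22.5)² + (38.0)²) = √(506.250 + 1444.000) = 44.2
G: √((-1.2)² + (15.6)²) = √(1.440 + 243.360) = 15.6
H: √((-56.3)² + (-50.4)²) = √(3169.690 + 2540.160) = 75.6
Minimum: E at 12.7.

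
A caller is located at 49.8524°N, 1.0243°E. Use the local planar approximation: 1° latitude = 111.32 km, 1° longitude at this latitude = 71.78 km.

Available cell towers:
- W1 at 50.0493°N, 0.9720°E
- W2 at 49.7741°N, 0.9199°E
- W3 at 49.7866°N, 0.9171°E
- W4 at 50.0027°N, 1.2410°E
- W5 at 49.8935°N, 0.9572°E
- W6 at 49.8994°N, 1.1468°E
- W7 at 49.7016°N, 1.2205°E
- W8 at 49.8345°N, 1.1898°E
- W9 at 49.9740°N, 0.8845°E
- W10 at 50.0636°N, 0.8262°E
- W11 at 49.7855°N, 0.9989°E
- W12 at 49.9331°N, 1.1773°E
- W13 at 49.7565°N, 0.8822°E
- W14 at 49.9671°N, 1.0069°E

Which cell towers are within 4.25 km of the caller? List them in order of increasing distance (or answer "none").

none

Distances from 49.8524°N, 1.0243°E:
W1: 22.2381 km
W2: 11.4949 km
W3: 10.6237 km
W4: 22.8449 km
W5: 6.6431 km
W6: 10.2319 km
W7: 21.9122 km
W8: 12.0455 km
W9: 16.8504 km
W10: 27.4764 km
W11: 7.6672 km
W12: 14.1886 km
W13: 14.7651 km
W14: 12.8293 km
Threshold 4.25 km: none within range.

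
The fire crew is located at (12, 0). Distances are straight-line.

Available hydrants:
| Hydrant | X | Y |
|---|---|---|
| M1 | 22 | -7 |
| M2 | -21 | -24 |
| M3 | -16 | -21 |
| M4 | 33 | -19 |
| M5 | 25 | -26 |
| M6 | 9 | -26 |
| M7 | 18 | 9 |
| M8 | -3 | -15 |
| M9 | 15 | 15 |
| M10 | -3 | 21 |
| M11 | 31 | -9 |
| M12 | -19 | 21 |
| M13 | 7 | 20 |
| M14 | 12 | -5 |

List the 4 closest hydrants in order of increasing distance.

M14, M7, M1, M9

Distances from (12, 0):
M1: 12.2
M2: 40.8
M3: 35.0
M4: 28.3
M5: 29.1
M6: 26.2
M7: 10.8
M8: 21.2
M9: 15.3
M10: 25.8
M11: 21.0
M12: 37.4
M13: 20.6
M14: 5.0
Sorted: M14 (5.0) < M7 (10.8) < M1 (12.2) < M9 (15.3) < M13 (20.6) < M11 (21.0) < …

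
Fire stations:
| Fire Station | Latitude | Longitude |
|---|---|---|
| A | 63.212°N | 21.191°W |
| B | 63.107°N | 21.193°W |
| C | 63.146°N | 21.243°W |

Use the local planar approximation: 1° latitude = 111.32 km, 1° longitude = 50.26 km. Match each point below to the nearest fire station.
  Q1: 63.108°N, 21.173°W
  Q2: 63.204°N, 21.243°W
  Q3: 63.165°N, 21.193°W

Q1 at 63.108°N, 21.173°W:
  A: 11.612573 km
  B: 1.011345 km
  C: 5.501998 km
  → nearest: B (1.011345 km)
Q2 at 63.204°N, 21.243°W:
  A: 2.761084 km
  B: 11.086606 km
  C: 6.456560 km
  → nearest: A (2.761084 km)
Q3 at 63.165°N, 21.193°W:
  A: 5.233006 km
  B: 6.456560 km
  C: 3.284621 km
  → nearest: C (3.284621 km)

Q1→B; Q2→A; Q3→C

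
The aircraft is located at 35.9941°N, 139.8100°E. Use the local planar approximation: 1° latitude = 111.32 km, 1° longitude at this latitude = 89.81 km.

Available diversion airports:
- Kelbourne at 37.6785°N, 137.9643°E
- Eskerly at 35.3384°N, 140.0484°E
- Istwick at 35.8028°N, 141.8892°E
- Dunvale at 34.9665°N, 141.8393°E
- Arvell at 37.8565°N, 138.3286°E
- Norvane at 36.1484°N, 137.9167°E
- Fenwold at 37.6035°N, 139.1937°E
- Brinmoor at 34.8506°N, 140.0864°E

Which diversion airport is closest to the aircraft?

Eskerly

Distances from 35.9941°N, 139.8100°E:
Kelbourne: √((1.6844·111.32)² + (-1.8457·89.81)²) = √(35159.028055 + 27477.145737) = 250.2722 km
Eskerly: √((-0.6557·111.32)² + (0.2384·89.81)²) = √(5327.908560 + 458.418246) = 76.0679 km
Istwick: √((-0.1913·111.32)² + (2.0792·89.81)²) = √(453.499002 + 34869.195363) = 187.9433 km
Dunvale: √((-1.0276·111.32)² + (2.0293·89.81)²) = √(13085.628499 + 33215.584831) = 215.1772 km
Arvell: √((1.8624·111.32)² + (-1.4814·89.81)²) = √(42982.564273 + 17700.848027) = 246.3400 km
Norvane: √((0.1543·111.32)² + (-1.8933·89.81)²) = √(295.038198 + 28912.674209) = 170.9026 km
Fenwold: √((1.6094·111.32)² + (-0.6163·89.81)²) = √(32097.735157 + 3063.611762) = 187.5136 km
Brinmoor: √((-1.1435·111.32)² + (0.2764·89.81)²) = √(16203.869363 + 616.205358) = 129.6922 km
Minimum: Eskerly at 76.0679 km.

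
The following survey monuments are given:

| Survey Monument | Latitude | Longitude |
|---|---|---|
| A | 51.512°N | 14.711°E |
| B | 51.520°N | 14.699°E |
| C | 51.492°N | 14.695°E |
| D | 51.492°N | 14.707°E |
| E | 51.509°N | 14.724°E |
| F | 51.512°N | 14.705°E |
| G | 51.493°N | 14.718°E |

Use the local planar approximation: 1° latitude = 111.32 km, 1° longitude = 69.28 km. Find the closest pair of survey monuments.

Pairwise distances:
A–B: √((0.008·111.32)² + (-0.012·69.28)²) = √(0.79310 + 0.69116) = 1.218 km
A–C: √((-0.020·111.32)² + (-0.016·69.28)²) = √(4.95686 + 1.22873) = 2.487 km
A–D: √((-0.020·111.32)² + (-0.004·69.28)²) = √(4.95686 + 0.07680) = 2.244 km
A–E: √((-0.003·111.32)² + (0.013·69.28)²) = √(0.11153 + 0.81115) = 0.961 km
A–F: √((0.000·111.32)² + (-0.006·69.28)²) = √(0.00000 + 0.17279) = 0.416 km
A–G: √((-0.019·111.32)² + (0.007·69.28)²) = √(4.47356 + 0.23519) = 2.170 km
B–C: √((-0.028·111.32)² + (-0.004·69.28)²) = √(9.71544 + 0.07680) = 3.129 km
B–D: √((-0.028·111.32)² + (0.008·69.28)²) = √(9.71544 + 0.30718) = 3.166 km
B–E: √((-0.011·111.32)² + (0.025·69.28)²) = √(1.49945 + 2.99982) = 2.121 km
B–F: √((-0.008·111.32)² + (0.006·69.28)²) = √(0.79310 + 0.17279) = 0.983 km
B–G: √((-0.027·111.32)² + (0.019·69.28)²) = √(9.03387 + 1.73270) = 3.281 km
C–D: √((0.000·111.32)² + (0.012·69.28)²) = √(0.00000 + 0.69116) = 0.831 km
C–E: √((0.017·111.32)² + (0.029·69.28)²) = √(3.58133 + 4.03656) = 2.760 km
C–F: √((0.020·111.32)² + (0.010·69.28)²) = √(4.95686 + 0.47997) = 2.332 km
C–G: √((0.001·111.32)² + (0.023·69.28)²) = √(0.01239 + 2.53905) = 1.597 km
D–E: √((0.017·111.32)² + (0.017·69.28)²) = √(3.58133 + 1.38712) = 2.229 km
D–F: √((0.020·111.32)² + (-0.002·69.28)²) = √(4.95686 + 0.01920) = 2.231 km
D–G: √((0.001·111.32)² + (0.011·69.28)²) = √(0.01239 + 0.58077) = 0.770 km
E–F: √((0.003·111.32)² + (-0.019·69.28)²) = √(0.11153 + 1.73270) = 1.358 km
E–G: √((-0.016·111.32)² + (-0.006·69.28)²) = √(3.17239 + 0.17279) = 1.829 km
F–G: √((-0.019·111.32)² + (0.013·69.28)²) = √(4.47356 + 0.81115) = 2.299 km
Closest pair: A–F at 0.416 km.

A and F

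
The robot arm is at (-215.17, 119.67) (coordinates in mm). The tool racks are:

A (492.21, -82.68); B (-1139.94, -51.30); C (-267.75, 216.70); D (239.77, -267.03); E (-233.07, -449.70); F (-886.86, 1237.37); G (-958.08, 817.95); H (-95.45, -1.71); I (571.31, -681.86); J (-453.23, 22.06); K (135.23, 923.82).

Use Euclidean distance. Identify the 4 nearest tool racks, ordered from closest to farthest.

C, H, J, E

Distances from (-215.17, 119.67):
A: √((707.38)² + (-202.35)²) = √(500386.4644 + 40945.5225) = 735.75 mm
B: √((-924.77)² + (-170.97)²) = √(855199.5529 + 29230.7409) = 940.44 mm
C: √((-52.58)² + (97.03)²) = √(2764.6564 + 9414.8209) = 110.36 mm
D: √((454.94)² + (-386.70)²) = √(206970.4036 + 149536.8900) = 597.08 mm
E: √((-17.90)² + (-569.37)²) = √(320.4100 + 324182.1969) = 569.65 mm
F: √((-671.69)² + (1117.70)²) = √(451167.4561 + 1249253.2900) = 1304.00 mm
G: √((-742.91)² + (698.28)²) = √(551915.2681 + 487594.9584) = 1019.56 mm
H: √((119.72)² + (-121.38)²) = √(14332.8784 + 14733.1044) = 170.49 mm
I: √((786.48)² + (-801.53)²) = √(618550.7904 + 642450.3409) = 1122.94 mm
J: √((-238.06)² + (-97.61)²) = √(56672.5636 + 9527.7121) = 257.29 mm
K: √((350.40)² + (804.15)²) = √(122780.1600 + 646657.2225) = 877.18 mm
Sorted: C (110.36 mm) < H (170.49 mm) < J (257.29 mm) < E (569.65 mm) < D (597.08 mm) < A (735.75 mm) < …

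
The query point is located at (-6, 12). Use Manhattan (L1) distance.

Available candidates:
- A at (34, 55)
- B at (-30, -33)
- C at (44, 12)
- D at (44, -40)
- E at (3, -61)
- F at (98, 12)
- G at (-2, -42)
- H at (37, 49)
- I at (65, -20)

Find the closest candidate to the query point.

Distances from (-6, 12):
A: |40| + |43| = 40 + 43 = 83
B: |-24| + |-45| = 24 + 45 = 69
C: |50| + |0| = 50 + 0 = 50
D: |50| + |-52| = 50 + 52 = 102
E: |9| + |-73| = 9 + 73 = 82
F: |104| + |0| = 104 + 0 = 104
G: |4| + |-54| = 4 + 54 = 58
H: |43| + |37| = 43 + 37 = 80
I: |71| + |-32| = 71 + 32 = 103
Minimum: C at 50.

C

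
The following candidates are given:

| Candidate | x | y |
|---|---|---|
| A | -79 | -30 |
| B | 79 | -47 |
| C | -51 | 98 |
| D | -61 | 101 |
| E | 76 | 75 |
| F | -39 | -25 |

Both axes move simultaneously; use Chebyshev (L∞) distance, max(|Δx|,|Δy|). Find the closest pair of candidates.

Pairwise distances:
C–D: max(|-10|, |3|) = 10
A–F: max(|40|, |5|) = 40
E–F: max(|-115|, |-100|) = 115
B–F: max(|-118|, |22|) = 118
B–E: max(|-3|, |122|) = 122
C–F: max(|12|, |-123|) = 123
D–F: max(|22|, |-126|) = 126
C–E: max(|127|, |-23|) = 127
A–C: max(|28|, |128|) = 128
A–D: max(|18|, |131|) = 131
D–E: max(|137|, |-26|) = 137
B–C: max(|-130|, |145|) = 145
B–D: max(|-140|, |148|) = 148
A–E: max(|155|, |105|) = 155
A–B: max(|158|, |-17|) = 158
Closest pair: C–D at 10.

C and D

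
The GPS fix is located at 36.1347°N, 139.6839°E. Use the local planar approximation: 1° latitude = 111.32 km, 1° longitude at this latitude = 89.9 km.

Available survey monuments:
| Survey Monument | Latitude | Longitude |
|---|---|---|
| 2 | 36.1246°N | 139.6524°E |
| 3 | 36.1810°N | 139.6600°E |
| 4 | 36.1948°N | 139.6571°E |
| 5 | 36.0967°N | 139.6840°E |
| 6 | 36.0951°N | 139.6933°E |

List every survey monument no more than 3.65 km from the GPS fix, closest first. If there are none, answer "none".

Distances from 36.1347°N, 139.6839°E:
2: 3.0469 km
3: 5.5840 km
4: 7.1109 km
5: 4.2302 km
6: 4.4885 km
Threshold 3.65 km: 2 (3.0469 km) is within range.

2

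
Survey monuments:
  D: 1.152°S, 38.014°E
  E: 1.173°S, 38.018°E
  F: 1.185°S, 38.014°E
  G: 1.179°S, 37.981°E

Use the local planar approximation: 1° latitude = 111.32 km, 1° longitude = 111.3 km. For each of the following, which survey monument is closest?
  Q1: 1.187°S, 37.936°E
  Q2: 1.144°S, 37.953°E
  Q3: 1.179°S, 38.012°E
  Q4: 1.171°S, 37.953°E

Q1→G; Q2→G; Q3→F; Q4→G

Q1 at 1.187°S, 37.936°E:
  D: 9.516 km
  E: 9.259 km
  F: 8.684 km
  G: 5.087 km
  → nearest: G (5.087 km)
Q2 at 1.144°S, 37.953°E:
  D: 6.847 km
  E: 7.922 km
  F: 8.181 km
  G: 4.989 km
  → nearest: G (4.989 km)
Q3 at 1.179°S, 38.012°E:
  D: 3.014 km
  E: 0.944 km
  F: 0.704 km
  G: 3.450 km
  → nearest: F (0.704 km)
Q4 at 1.171°S, 37.953°E:
  D: 7.111 km
  E: 7.238 km
  F: 6.966 km
  G: 3.241 km
  → nearest: G (3.241 km)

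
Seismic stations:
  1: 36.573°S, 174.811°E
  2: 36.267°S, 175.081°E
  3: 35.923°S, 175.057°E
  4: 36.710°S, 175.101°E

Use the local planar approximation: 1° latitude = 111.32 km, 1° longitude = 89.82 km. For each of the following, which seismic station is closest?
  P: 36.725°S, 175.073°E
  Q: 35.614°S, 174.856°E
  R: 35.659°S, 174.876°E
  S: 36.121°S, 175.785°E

P at 36.725°S, 175.073°E:
  1: 28.985 km
  2: 50.990 km
  3: 89.290 km
  4: 3.019 km
  → nearest: 4 (3.019 km)
Q at 35.614°S, 174.856°E:
  1: 106.832 km
  2: 75.449 km
  3: 38.848 km
  4: 123.975 km
  → nearest: 3 (38.848 km)
R at 35.659°S, 174.876°E:
  1: 101.914 km
  2: 70.143 km
  3: 33.586 km
  4: 118.730 km
  → nearest: 3 (33.586 km)
S at 36.121°S, 175.785°E:
  1: 100.922 km
  2: 65.289 km
  3: 69.004 km
  4: 89.853 km
  → nearest: 2 (65.289 km)

P→4; Q→3; R→3; S→2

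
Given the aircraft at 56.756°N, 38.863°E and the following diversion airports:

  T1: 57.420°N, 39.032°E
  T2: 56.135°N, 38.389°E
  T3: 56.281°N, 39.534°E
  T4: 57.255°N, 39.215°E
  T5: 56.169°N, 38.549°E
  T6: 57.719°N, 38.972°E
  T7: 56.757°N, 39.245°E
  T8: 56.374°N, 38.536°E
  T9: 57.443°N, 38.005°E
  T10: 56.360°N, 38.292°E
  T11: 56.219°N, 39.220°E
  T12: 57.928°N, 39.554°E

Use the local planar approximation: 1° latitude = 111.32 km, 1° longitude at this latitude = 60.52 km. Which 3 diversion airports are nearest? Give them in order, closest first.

T7, T8, T10

Distances from 56.756°N, 38.863°E:
T1: √((0.664·111.32)² + (0.169·60.52)²) = √(5463.64602 + 104.60953) = 74.621 km
T2: √((-0.621·111.32)² + (-0.474·60.52)²) = √(4778.91819 + 822.91413) = 74.845 km
T3: √((-0.475·111.32)² + (0.671·60.52)²) = √(2795.97713 + 1649.08438) = 66.671 km
T4: √((0.499·111.32)² + (0.352·60.52)²) = √(3085.65585 + 453.81951) = 59.493 km
T5: √((-0.587·111.32)² + (-0.314·60.52)²) = √(4269.94811 + 361.12465) = 68.052 km
T6: √((0.963·111.32)² + (0.109·60.52)²) = √(11492.08871 + 43.51619) = 107.404 km
T7: √((0.001·111.32)² + (0.382·60.52)²) = √(0.01239 + 534.47152) = 23.119 km
T8: √((-0.382·111.32)² + (-0.327·60.52)²) = √(1808.31099 + 391.64568) = 46.904 km
T9: √((0.687·111.32)² + (-0.858·60.52)²) = √(5848.70706 + 2696.32609) = 92.439 km
T10: √((-0.396·111.32)² + (-0.571·60.52)²) = √(1943.28620 + 1194.18072) = 56.013 km
T11: √((-0.537·111.32)² + (0.357·60.52)²) = √(3573.50971 + 466.80368) = 63.563 km
T12: √((1.172·111.32)² + (0.691·60.52)²) = √(17021.64853 + 1748.85553) = 137.005 km
Sorted: T7 (23.119 km) < T8 (46.904 km) < T10 (56.013 km) < T4 (59.493 km) < T11 (63.563 km) < …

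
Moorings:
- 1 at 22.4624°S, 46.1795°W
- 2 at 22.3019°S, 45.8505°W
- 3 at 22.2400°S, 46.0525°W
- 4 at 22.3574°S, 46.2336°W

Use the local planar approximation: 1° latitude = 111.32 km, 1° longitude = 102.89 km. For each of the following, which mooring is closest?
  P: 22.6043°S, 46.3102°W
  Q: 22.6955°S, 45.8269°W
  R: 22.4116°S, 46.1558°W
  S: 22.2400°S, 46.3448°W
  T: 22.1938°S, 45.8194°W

P at 22.6043°S, 46.3102°W:
  1: 20.7452 km
  2: 58.0548 km
  3: 48.4525 km
  4: 28.5926 km
  → nearest: 1 (20.7452 km)
Q at 22.6955°S, 45.8269°W:
  1: 44.6038 km
  2: 43.8828 km
  3: 55.7667 km
  4: 56.2814 km
  → nearest: 2 (43.8828 km)
R at 22.4116°S, 46.1558°W:
  1: 6.1584 km
  2: 33.7025 km
  3: 21.8603 km
  4: 10.0240 km
  → nearest: 1 (6.1584 km)
S at 22.2400°S, 46.3448°W:
  1: 30.0366 km
  2: 51.3232 km
  3: 30.0747 km
  4: 17.3696 km
  → nearest: 4 (17.3696 km)
T at 22.1938°S, 45.8194°W:
  1: 47.6109 km
  2: 12.4519 km
  3: 24.5289 km
  4: 46.3453 km
  → nearest: 2 (12.4519 km)

P→1; Q→2; R→1; S→4; T→2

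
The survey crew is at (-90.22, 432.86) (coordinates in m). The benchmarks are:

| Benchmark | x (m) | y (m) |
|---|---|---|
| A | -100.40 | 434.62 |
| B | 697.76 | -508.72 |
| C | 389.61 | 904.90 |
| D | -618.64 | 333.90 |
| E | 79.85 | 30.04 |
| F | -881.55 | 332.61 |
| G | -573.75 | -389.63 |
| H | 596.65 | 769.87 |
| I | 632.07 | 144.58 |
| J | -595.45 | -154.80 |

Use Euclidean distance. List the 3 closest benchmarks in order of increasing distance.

Distances from (-90.22, 432.86):
A: 10.33 m
B: 1227.80 m
C: 673.10 m
D: 537.61 m
E: 437.25 m
F: 797.65 m
G: 954.09 m
H: 765.09 m
I: 777.69 m
J: 774.98 m
Sorted: A (10.33 m) < E (437.25 m) < D (537.61 m) < C (673.10 m) < H (765.09 m) < …

A, E, D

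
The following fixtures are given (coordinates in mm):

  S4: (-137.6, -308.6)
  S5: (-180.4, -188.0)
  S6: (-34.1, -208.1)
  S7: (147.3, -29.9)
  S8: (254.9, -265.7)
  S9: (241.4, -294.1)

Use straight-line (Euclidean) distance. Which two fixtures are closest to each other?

Pairwise distances:
S4–S5: √((-42.8)² + (120.6)²) = √(1831.840 + 14544.360) = 128.0 mm
S4–S6: √((103.5)² + (100.5)²) = √(10712.250 + 10100.250) = 144.3 mm
S4–S7: √((284.9)² + (278.7)²) = √(81168.010 + 77673.690) = 398.5 mm
S4–S8: √((392.5)² + (42.9)²) = √(154056.250 + 1840.410) = 394.8 mm
S4–S9: √((379.0)² + (14.5)²) = √(143641.000 + 210.250) = 379.3 mm
S5–S6: √((146.3)² + (-20.1)²) = √(21403.690 + 404.010) = 147.7 mm
S5–S7: √((327.7)² + (158.1)²) = √(107387.290 + 24995.610) = 363.8 mm
S5–S8: √((435.3)² + (-77.7)²) = √(189486.090 + 6037.290) = 442.2 mm
S5–S9: √((421.8)² + (-106.1)²) = √(177915.240 + 11257.210) = 434.9 mm
S6–S7: √((181.4)² + (178.2)²) = √(32905.960 + 31755.240) = 254.3 mm
S6–S8: √((289.0)² + (-57.6)²) = √(83521.000 + 3317.760) = 294.7 mm
S6–S9: √((275.5)² + (-86.0)²) = √(75900.250 + 7396.000) = 288.6 mm
S7–S8: √((107.6)² + (-235.8)²) = √(11577.760 + 55601.640) = 259.2 mm
S7–S9: √((94.1)² + (-264.2)²) = √(8854.810 + 69801.640) = 280.5 mm
S8–S9: √((-13.5)² + (-28.4)²) = √(182.250 + 806.560) = 31.4 mm
Closest pair: S8–S9 at 31.4 mm.

S8 and S9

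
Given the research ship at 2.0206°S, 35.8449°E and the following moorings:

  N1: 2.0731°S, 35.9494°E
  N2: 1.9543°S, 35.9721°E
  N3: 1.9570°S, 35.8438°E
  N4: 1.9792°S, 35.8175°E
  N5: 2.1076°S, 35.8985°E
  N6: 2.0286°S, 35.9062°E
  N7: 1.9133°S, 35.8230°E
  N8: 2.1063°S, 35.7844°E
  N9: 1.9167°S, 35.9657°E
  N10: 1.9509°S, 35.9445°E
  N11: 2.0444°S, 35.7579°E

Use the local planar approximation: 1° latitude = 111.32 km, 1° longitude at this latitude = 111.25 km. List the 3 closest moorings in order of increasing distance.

Distances from 2.0206°S, 35.8449°E:
N1: 13.0120 km
N2: 15.9600 km
N3: 7.0810 km
N4: 5.5255 km
N5: 11.3734 km
N6: 6.8775 km
N7: 12.1906 km
N8: 11.6754 km
N9: 17.7308 km
N10: 13.5270 km
N11: 10.0348 km
Sorted: N4 (5.5255 km) < N6 (6.8775 km) < N3 (7.0810 km) < N11 (10.0348 km) < N5 (11.3734 km) < …

N4, N6, N3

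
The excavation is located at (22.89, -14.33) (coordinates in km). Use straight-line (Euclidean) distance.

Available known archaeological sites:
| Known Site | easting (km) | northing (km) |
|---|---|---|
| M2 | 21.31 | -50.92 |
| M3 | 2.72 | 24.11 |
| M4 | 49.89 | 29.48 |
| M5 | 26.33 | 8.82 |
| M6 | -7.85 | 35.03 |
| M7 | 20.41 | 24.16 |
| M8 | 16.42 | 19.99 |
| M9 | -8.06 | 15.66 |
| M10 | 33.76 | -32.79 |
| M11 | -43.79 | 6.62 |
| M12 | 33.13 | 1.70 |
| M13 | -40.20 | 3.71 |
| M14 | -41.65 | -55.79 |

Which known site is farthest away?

M14

Distances from (22.89, -14.33):
M2: √((-1.58)² + (-36.59)²) = √(2.4964 + 1338.8281) = 36.62 km
M3: √((-20.17)² + (38.44)²) = √(406.8289 + 1477.6336) = 43.41 km
M4: √((27.00)² + (43.81)²) = √(729.0000 + 1919.3161) = 51.46 km
M5: √((3.44)² + (23.15)²) = √(11.8336 + 535.9225) = 23.40 km
M6: √((-30.74)² + (49.36)²) = √(944.9476 + 2436.4096) = 58.15 km
M7: √((-2.48)² + (38.49)²) = √(6.1504 + 1481.4801) = 38.57 km
M8: √((-6.47)² + (34.32)²) = √(41.8609 + 1177.8624) = 34.92 km
M9: √((-30.95)² + (29.99)²) = √(957.9025 + 899.4001) = 43.10 km
M10: √((10.87)² + (-18.46)²) = √(118.1569 + 340.7716) = 21.42 km
M11: √((-66.68)² + (20.95)²) = √(4446.2224 + 438.9025) = 69.89 km
M12: √((10.24)² + (16.03)²) = √(104.8576 + 256.9609) = 19.02 km
M13: √((-63.09)² + (18.04)²) = √(3980.3481 + 325.4416) = 65.62 km
M14: √((-64.54)² + (-41.46)²) = √(4165.4116 + 1718.9316) = 76.71 km
Maximum: M14 at 76.71 km.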